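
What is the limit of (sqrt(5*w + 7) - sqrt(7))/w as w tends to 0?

Substitution gives 0/0. Multiply numerator and denominator by the conjugate √(7 + 5w) + √7.
The numerator becomes (7 + 5w) − 7 = 5w, so the expression simplifies to 5/(√(7 + 5w) + √7).
Letting w → 0 gives 5/(2√7) = 5*√(7)/14.

5*√(7)/14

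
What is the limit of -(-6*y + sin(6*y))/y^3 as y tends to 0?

36

Direct substitution gives 0/0.
Apply L'Hôpital: lim (6*cos(6*y) - 6)/(-3*y^2), still 0/0.
Apply L'Hôpital: lim (-36*sin(6*y))/(-6*y), still 0/0.
After 3 applications of L'Hôpital's rule the quotient is (-216*cos(6*y))/(-6); substituting y = 0 gives 36.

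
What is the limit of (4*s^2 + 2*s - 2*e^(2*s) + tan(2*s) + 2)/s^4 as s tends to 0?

-4/3

Substitution gives 0/0; apply L'Hôpital's rule 4 times.
After differentiating numerator and denominator 4 times the quotient is (-32*e^(2*s) + 384*tan(2*s)^5 + 640*tan(2*s)^3 + 256*tan(2*s))/(24); at s = 0 this is -4/3.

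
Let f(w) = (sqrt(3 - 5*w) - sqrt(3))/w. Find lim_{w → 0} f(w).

Substitution gives 0/0. Multiply numerator and denominator by the conjugate √(3 - 5w) + √3.
The numerator becomes (3 - 5w) − 3 = -5w, so the expression simplifies to -5/(√(3 - 5w) + √3).
Letting w → 0 gives -5/(2√3) = -5*√(3)/6.

-5*√(3)/6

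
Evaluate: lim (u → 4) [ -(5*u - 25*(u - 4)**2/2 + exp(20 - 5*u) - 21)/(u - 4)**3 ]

Direct substitution gives 0/0.
Apply L'Hôpital: lim (-25*u - 5*e^(20 - 5*u) + 105)/(-3*(u - 4)^2), still 0/0.
Apply L'Hôpital: lim (25*e^(20 - 5*u) - 25)/(24 - 6*u), still 0/0.
After 3 applications of L'Hôpital's rule the quotient is (-125*e^(20 - 5*u))/(-6); substituting u = 4 gives 125/6.

125/6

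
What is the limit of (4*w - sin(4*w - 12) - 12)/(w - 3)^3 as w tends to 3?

Direct substitution gives 0/0.
Apply L'Hôpital: lim (4 - 4*cos(4*w - 12))/(3*(w - 3)^2), still 0/0.
Apply L'Hôpital: lim (16*sin(4*w - 12))/(6*w - 18), still 0/0.
After 3 applications of L'Hôpital's rule the quotient is (64*cos(4*w - 12))/(6); substituting w = 3 gives 32/3.

32/3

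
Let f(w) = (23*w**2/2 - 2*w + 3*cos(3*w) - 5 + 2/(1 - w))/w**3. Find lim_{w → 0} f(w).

Substitution gives 0/0; apply L'Hôpital's rule 3 times.
After differentiating numerator and denominator 3 times the quotient is (81*sin(3*w) + 12/(w - 1)^4)/(6); at w = 0 this is 2.

2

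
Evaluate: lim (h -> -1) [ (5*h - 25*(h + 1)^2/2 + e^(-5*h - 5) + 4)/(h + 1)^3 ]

Direct substitution gives 0/0.
Apply L'Hôpital: lim (-25*h - 5*e^(-5*h - 5) - 20)/(3*(h + 1)^2), still 0/0.
Apply L'Hôpital: lim (25*e^(-5*h - 5) - 25)/(6*h + 6), still 0/0.
After 3 applications of L'Hôpital's rule the quotient is (-125*e^(-5*h - 5))/(6); substituting h = -1 gives -125/6.

-125/6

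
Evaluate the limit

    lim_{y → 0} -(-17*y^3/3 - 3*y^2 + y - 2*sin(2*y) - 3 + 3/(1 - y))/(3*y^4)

-1

Substitution gives 0/0 (the numerator vanishes to order 4).
Expand each term to order y^4: the coefficient of y^4 in 3·1/(1 - y) is 3 and in -2·sin(2y) is 0.
Lower-order terms cancel with the polynomial part, so the numerator is (3)·y^4 + o(y^4), and the limit is (3)/(-3) = -1.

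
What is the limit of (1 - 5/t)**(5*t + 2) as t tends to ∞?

e^(-25)

Write it as [(1 - 5/t)^t]^(5) · (1 - 5/t)^(2). The bracketed term tends to e^(-5) and the second factor to 1, so the limit is e^(-25).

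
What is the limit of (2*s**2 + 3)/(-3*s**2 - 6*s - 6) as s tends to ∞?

-2/3

Numerator and denominator both have degree 2.
Dividing every term by s^2, all lower-order terms vanish and the limit is the ratio of leading coefficients, 2/(-3) = -2/3.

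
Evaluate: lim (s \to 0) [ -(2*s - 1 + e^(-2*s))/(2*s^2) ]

-1

Direct substitution gives 0/0.
Apply L'Hôpital: lim (2 - 2*e^(-2*s))/(-4*s), still 0/0.
After 2 applications of L'Hôpital's rule the quotient is (4*e^(-2*s))/(-4); substituting s = 0 gives -1.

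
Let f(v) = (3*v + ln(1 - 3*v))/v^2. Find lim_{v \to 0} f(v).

-9/2

Direct substitution gives 0/0.
Apply L'Hôpital: lim (3 - 3/(1 - 3*v))/(2*v), still 0/0.
After 2 applications of L'Hôpital's rule the quotient is (-9/(1 - 3*v)^2)/(2); substituting v = 0 gives -9/2.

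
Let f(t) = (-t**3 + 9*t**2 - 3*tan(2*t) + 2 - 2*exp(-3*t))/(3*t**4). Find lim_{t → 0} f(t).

-9/4

Substitution gives 0/0; apply L'Hôpital's rule 4 times.
After differentiating numerator and denominator 4 times the quotient is (-384*tan(2*t)^3/cos(2*t)^2 - 768*tan(2*t)/cos(2*t)^4 - 162*e^(-3*t))/(72); at t = 0 this is -9/4.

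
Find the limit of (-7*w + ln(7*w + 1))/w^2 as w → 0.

-49/2

Direct substitution gives 0/0.
Apply L'Hôpital: lim (-7 + 7/(7*w + 1))/(2*w), still 0/0.
After 2 applications of L'Hôpital's rule the quotient is (-49/(7*w + 1)^2)/(2); substituting w = 0 gives -49/2.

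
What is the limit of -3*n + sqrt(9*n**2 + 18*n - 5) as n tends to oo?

3

This has the form ∞ − ∞. Multiply and divide by the conjugate √(9*n^2 + 18*n - 5) + 3n.
That gives (18n - 5) / (√(9*n^2 + 18*n - 5) + 3n).
Divide numerator and denominator by n: the limit is 18/(2·3) = 3.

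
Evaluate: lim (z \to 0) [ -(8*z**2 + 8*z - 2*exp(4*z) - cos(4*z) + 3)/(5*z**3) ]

64/15

Substitution gives 0/0; apply L'Hôpital's rule 3 times.
After differentiating numerator and denominator 3 times the quotient is (-128*e^(4*z) - 64*sin(4*z))/(-30); at z = 0 this is 64/15.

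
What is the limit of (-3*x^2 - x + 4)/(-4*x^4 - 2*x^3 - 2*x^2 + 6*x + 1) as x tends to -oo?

The denominator has degree 4 and the numerator degree 2. Dividing numerator and denominator by x^4 sends every term to 0 except the leading denominator term, so the limit is 0.

0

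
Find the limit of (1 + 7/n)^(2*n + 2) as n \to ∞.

Write it as [(1 + 7/n)^n]^(2) · (1 + 7/n)^(2). The bracketed term tends to e^(7) and the second factor to 1, so the limit is e^(14).

e^(14)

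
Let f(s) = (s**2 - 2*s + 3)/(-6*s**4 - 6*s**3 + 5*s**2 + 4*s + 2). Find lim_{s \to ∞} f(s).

0

The denominator has degree 4 and the numerator degree 2. Dividing numerator and denominator by s^4 sends every term to 0 except the leading denominator term, so the limit is 0.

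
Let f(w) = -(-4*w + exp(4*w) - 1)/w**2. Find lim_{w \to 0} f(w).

Direct substitution gives 0/0.
Apply L'Hôpital: lim (4*e^(4*w) - 4)/(-2*w), still 0/0.
After 2 applications of L'Hôpital's rule the quotient is (16*e^(4*w))/(-2); substituting w = 0 gives -8.

-8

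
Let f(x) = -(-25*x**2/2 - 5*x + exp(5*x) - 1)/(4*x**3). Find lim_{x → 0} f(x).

Direct substitution gives 0/0.
Apply L'Hôpital: lim (-25*x + 5*e^(5*x) - 5)/(-12*x^2), still 0/0.
Apply L'Hôpital: lim (25*e^(5*x) - 25)/(-24*x), still 0/0.
After 3 applications of L'Hôpital's rule the quotient is (125*e^(5*x))/(-24); substituting x = 0 gives -125/24.

-125/24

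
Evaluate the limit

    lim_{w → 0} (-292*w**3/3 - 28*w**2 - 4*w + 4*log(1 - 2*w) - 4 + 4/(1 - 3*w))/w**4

Substitution gives 0/0; apply L'Hôpital's rule 4 times.
After differentiating numerator and denominator 4 times the quotient is (-7776/(3*w - 1)^5 - 384/(2*w - 1)^4)/(24); at w = 0 this is 308.

308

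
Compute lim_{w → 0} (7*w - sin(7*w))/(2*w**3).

343/12

Direct substitution gives 0/0.
Apply L'Hôpital: lim (7 - 7*cos(7*w))/(6*w^2), still 0/0.
Apply L'Hôpital: lim (49*sin(7*w))/(12*w), still 0/0.
After 3 applications of L'Hôpital's rule the quotient is (343*cos(7*w))/(12); substituting w = 0 gives 343/12.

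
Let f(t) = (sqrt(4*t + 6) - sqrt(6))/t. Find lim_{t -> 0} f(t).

√(6)/3

Substitution gives 0/0. Multiply numerator and denominator by the conjugate √(6 + 4t) + √6.
The numerator becomes (6 + 4t) − 6 = 4t, so the expression simplifies to 4/(√(6 + 4t) + √6).
Letting t → 0 gives 4/(2√6) = √(6)/3.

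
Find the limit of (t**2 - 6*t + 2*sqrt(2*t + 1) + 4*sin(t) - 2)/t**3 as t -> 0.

Substitution gives 0/0 (the numerator vanishes to order 3).
Expand each term to order t^3: the coefficient of t^3 in 4·sin(t) is -2/3 and in 2·√(1 + 2t) is 1.
Lower-order terms cancel with the polynomial part, so the numerator is (1/3)·t^3 + o(t^3), and the limit is (1/3)/(1) = 1/3.

1/3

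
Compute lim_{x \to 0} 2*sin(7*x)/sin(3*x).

Substitution gives 0/0.
Divide numerator and denominator by x: sin(7x)/x → 7 and sin(3x)/x → 3, so the limit is 2·7/3 = 14/3.

14/3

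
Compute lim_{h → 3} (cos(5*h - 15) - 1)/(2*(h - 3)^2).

Direct substitution gives 0/0.
Apply L'Hôpital: lim (-5*sin(5*h - 15))/(4*h - 12), still 0/0.
After 2 applications of L'Hôpital's rule the quotient is (-25*cos(5*h - 15))/(4); substituting h = 3 gives -25/4.

-25/4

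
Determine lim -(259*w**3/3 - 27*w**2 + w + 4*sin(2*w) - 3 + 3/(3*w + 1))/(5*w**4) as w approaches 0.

Substitution gives 0/0; apply L'Hôpital's rule 4 times.
After differentiating numerator and denominator 4 times the quotient is (64*sin(2*w) + 5832/(3*w + 1)^5)/(-120); at w = 0 this is -243/5.

-243/5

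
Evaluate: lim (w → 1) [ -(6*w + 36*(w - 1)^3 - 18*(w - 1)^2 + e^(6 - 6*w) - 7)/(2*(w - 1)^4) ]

-27

Direct substitution gives 0/0.
Apply L'Hôpital: lim (-36*w + 108*(w - 1)^2 - 6*e^(6 - 6*w) + 42)/(-8*(w - 1)^3), still 0/0.
Apply L'Hôpital: lim (216*w + 36*e^(6 - 6*w) - 252)/(-24*(w - 1)^2), still 0/0.
Apply L'Hôpital: lim (216 - 216*e^(6 - 6*w))/(48 - 48*w), still 0/0.
After 4 applications of L'Hôpital's rule the quotient is (1296*e^(6 - 6*w))/(-48); substituting w = 1 gives -27.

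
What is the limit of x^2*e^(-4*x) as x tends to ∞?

0

Write as x^2/e^{4x}, an ∞/∞ form.
Exponential growth dominates any polynomial, so repeated L'Hôpital (or the standard result) gives 0.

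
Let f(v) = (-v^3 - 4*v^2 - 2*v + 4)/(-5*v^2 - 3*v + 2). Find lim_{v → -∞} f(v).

The numerator has higher degree (3 > 2); the quotient behaves like (-1/(-5))·v^1 for large |v|.
As v → −∞ this diverges to -∞.

-∞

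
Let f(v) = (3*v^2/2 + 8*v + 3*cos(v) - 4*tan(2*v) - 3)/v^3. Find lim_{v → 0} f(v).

-32/3

Substitution gives 0/0; apply L'Hôpital's rule 3 times.
After differentiating numerator and denominator 3 times the quotient is (3*sin(v) - 192*tan(2*v)^4 - 256*tan(2*v)^2 - 64)/(6); at v = 0 this is -32/3.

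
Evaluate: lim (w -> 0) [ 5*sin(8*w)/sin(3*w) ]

Substitution gives 0/0.
Divide numerator and denominator by w: sin(8w)/w → 8 and sin(3w)/w → 3, so the limit is 5·8/3 = 40/3.

40/3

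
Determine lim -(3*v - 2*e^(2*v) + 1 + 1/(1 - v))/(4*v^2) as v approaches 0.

3/4

Substitution gives 0/0 (the numerator vanishes to order 2).
Expand each term to order v^2: the coefficient of v^2 in 1/(1 - v) is 1 and in -2·e^(2v) is -4.
Lower-order terms cancel with the polynomial part, so the numerator is (-3)·v^2 + o(v^2), and the limit is (-3)/(-4) = 3/4.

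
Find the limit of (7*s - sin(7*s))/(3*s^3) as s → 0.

Direct substitution gives 0/0.
Apply L'Hôpital: lim (7 - 7*cos(7*s))/(9*s^2), still 0/0.
Apply L'Hôpital: lim (49*sin(7*s))/(18*s), still 0/0.
After 3 applications of L'Hôpital's rule the quotient is (343*cos(7*s))/(18); substituting s = 0 gives 343/18.

343/18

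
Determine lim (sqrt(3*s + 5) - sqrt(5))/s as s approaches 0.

3*√(5)/10

Substitution gives 0/0. Multiply numerator and denominator by the conjugate √(5 + 3s) + √5.
The numerator becomes (5 + 3s) − 5 = 3s, so the expression simplifies to 3/(√(5 + 3s) + √5).
Letting s → 0 gives 3/(2√5) = 3*√(5)/10.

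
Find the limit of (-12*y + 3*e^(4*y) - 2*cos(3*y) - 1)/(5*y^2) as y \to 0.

33/5

Substitution gives 0/0; apply L'Hôpital's rule 2 times.
After differentiating numerator and denominator 2 times the quotient is (48*e^(4*y) + 18*cos(3*y))/(10); at y = 0 this is 33/5.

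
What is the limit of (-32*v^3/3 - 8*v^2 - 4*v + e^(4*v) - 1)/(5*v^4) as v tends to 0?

32/15

Direct substitution gives 0/0.
Apply L'Hôpital: lim (-32*v^2 - 16*v + 4*e^(4*v) - 4)/(20*v^3), still 0/0.
Apply L'Hôpital: lim (-64*v + 16*e^(4*v) - 16)/(60*v^2), still 0/0.
Apply L'Hôpital: lim (64*e^(4*v) - 64)/(120*v), still 0/0.
After 4 applications of L'Hôpital's rule the quotient is (256*e^(4*v))/(120); substituting v = 0 gives 32/15.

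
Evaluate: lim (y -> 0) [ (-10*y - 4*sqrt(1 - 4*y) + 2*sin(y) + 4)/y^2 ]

8

Substitution gives 0/0; apply L'Hôpital's rule 2 times.
After differentiating numerator and denominator 2 times the quotient is (-2*sin(y) + 16/(1 - 4*y)^(3/2))/(2); at y = 0 this is 8.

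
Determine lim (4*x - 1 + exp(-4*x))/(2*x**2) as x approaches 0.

4

Direct substitution gives 0/0.
Apply L'Hôpital: lim (4 - 4*e^(-4*x))/(4*x), still 0/0.
After 2 applications of L'Hôpital's rule the quotient is (16*e^(-4*x))/(4); substituting x = 0 gives 4.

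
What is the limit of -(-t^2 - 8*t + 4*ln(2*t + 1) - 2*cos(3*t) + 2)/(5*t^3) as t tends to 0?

-32/15

Substitution gives 0/0; apply L'Hôpital's rule 3 times.
After differentiating numerator and denominator 3 times the quotient is (-54*sin(3*t) + 64/(2*t + 1)^3)/(-30); at t = 0 this is -32/15.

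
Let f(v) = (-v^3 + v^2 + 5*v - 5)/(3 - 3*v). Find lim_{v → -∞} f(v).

∞

The numerator has higher degree (3 > 1); the quotient behaves like (-1/(-3))·v^2 for large |v|.
As v → −∞ this diverges to ∞.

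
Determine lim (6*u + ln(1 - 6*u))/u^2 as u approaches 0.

-18

Direct substitution gives 0/0.
Apply L'Hôpital: lim (6 - 6/(1 - 6*u))/(2*u), still 0/0.
After 2 applications of L'Hôpital's rule the quotient is (-36/(1 - 6*u)^2)/(2); substituting u = 0 gives -18.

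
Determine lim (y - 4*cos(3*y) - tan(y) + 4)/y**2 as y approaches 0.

Substitution gives 0/0; apply L'Hôpital's rule 2 times.
After differentiating numerator and denominator 2 times the quotient is (-2*sin(y)/cos(y)^3 + 36*cos(3*y))/(2); at y = 0 this is 18.

18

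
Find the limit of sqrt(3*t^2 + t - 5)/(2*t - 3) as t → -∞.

For large |t|, √(3*t^2 + t - 5) ≈ √3·|t| and the denominator ≈ 2t.
Since t → −∞, |t| = −t, giving −√3/(2) = -√(3)/2.

-√(3)/2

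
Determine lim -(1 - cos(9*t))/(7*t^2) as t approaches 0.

Substitution gives 0/0.
Use (1 − cos u)/u² → 1/2 with u = 9t: the limit is 9²/(2·(-7)) = -81/14.

-81/14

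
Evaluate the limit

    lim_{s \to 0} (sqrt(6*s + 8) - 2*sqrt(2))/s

3*√(2)/4

A 0/0 form; rationalise with √(8 + 6s) + √8. This collapses the numerator to 6s, leaving 6/(√(8 + 6s) + √8) → 6/(2√8) = 3*√(2)/4.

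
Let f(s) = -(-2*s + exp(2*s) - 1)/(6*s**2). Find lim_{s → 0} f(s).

-1/3

Direct substitution gives 0/0.
Apply L'Hôpital: lim (2*e^(2*s) - 2)/(-12*s), still 0/0.
After 2 applications of L'Hôpital's rule the quotient is (4*e^(2*s))/(-12); substituting s = 0 gives -1/3.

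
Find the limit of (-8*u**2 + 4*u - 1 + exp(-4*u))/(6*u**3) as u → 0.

Direct substitution gives 0/0.
Apply L'Hôpital: lim (-16*u + 4 - 4*e^(-4*u))/(18*u^2), still 0/0.
Apply L'Hôpital: lim (-16 + 16*e^(-4*u))/(36*u), still 0/0.
After 3 applications of L'Hôpital's rule the quotient is (-64*e^(-4*u))/(36); substituting u = 0 gives -16/9.

-16/9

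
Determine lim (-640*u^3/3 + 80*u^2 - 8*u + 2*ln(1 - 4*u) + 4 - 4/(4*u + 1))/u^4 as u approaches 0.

-1152

Substitution gives 0/0; apply L'Hôpital's rule 4 times.
After differentiating numerator and denominator 4 times the quotient is (-24576/(4*u + 1)^5 - 3072/(4*u - 1)^4)/(24); at u = 0 this is -1152.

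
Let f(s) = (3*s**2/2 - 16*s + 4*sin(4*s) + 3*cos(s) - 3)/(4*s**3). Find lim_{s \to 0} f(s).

Substitution gives 0/0 (the numerator vanishes to order 3).
Expand each term to order s^3: the coefficient of s^3 in 3·cos(s) is 0 and in 4·sin(4s) is -128/3.
Lower-order terms cancel with the polynomial part, so the numerator is (-128/3)·s^3 + o(s^3), and the limit is (-128/3)/(4) = -32/3.

-32/3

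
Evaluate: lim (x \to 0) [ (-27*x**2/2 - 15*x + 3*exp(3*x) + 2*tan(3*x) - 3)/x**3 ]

63/2

Substitution gives 0/0 (the numerator vanishes to order 3).
Expand each term to order x^3: the coefficient of x^3 in 2·tan(3x) is 18 and in 3·e^(3x) is 27/2.
Lower-order terms cancel with the polynomial part, so the numerator is (63/2)·x^3 + o(x^3), and the limit is (63/2)/(1) = 63/2.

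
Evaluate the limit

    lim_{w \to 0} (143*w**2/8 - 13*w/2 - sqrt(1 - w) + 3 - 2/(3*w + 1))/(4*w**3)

865/64

Substitution gives 0/0 (the numerator vanishes to order 3).
Expand each term to order w^3: the coefficient of w^3 in −√(1 - w) is 1/16 and in -2·1/(1 + 3w) is 54.
Lower-order terms cancel with the polynomial part, so the numerator is (865/16)·w^3 + o(w^3), and the limit is (865/16)/(4) = 865/64.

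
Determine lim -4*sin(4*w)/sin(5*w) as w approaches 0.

-16/5

Substitution gives 0/0.
Divide numerator and denominator by w: sin(4w)/w → 4 and sin(5w)/w → 5, so the limit is -4·4/5 = -16/5.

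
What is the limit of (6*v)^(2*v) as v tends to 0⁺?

1

Base → 0⁺ and exponent → 0⁺: a 0^0 form.
Take logs: 2v·ln(6v). This is 0·(−∞); rewriting as ln(6v)/(1/(2v)) and applying L'Hôpital gives 0.
Hence the limit is e^0 = 1.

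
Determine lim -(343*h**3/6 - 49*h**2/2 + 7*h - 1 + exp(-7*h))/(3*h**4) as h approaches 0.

Direct substitution gives 0/0.
Apply L'Hôpital: lim (343*h^2/2 - 49*h + 7 - 7*e^(-7*h))/(-12*h^3), still 0/0.
Apply L'Hôpital: lim (343*h - 49 + 49*e^(-7*h))/(-36*h^2), still 0/0.
Apply L'Hôpital: lim (343 - 343*e^(-7*h))/(-72*h), still 0/0.
After 4 applications of L'Hôpital's rule the quotient is (2401*e^(-7*h))/(-72); substituting h = 0 gives -2401/72.

-2401/72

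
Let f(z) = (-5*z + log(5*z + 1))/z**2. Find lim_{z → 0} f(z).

-25/2

Direct substitution gives 0/0.
Apply L'Hôpital: lim (-5 + 5/(5*z + 1))/(2*z), still 0/0.
After 2 applications of L'Hôpital's rule the quotient is (-25/(5*z + 1)^2)/(2); substituting z = 0 gives -25/2.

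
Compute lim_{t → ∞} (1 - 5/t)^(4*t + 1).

e^(-20)

The base → 1 and the exponent → ∞: a 1^∞ form.
Take logarithms: (4t + 1)·ln(1 - 5/t). Since ln(1+u) ~ u for small u, this behaves like (4t)·(-5/t) → -20.
So the limit is e^(-20).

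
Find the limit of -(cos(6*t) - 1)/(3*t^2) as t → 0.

6

Direct substitution gives 0/0.
Apply L'Hôpital: lim (-6*sin(6*t))/(-6*t), still 0/0.
After 2 applications of L'Hôpital's rule the quotient is (-36*cos(6*t))/(-6); substituting t = 0 gives 6.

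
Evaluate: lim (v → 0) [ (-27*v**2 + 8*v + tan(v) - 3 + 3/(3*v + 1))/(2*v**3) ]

-121/3

Substitution gives 0/0 (the numerator vanishes to order 3).
Expand each term to order v^3: the coefficient of v^3 in tan(v) is 1/3 and in 3·1/(1 + 3v) is -81.
Lower-order terms cancel with the polynomial part, so the numerator is (-242/3)·v^3 + o(v^3), and the limit is (-242/3)/(2) = -121/3.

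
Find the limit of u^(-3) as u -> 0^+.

As u → 0⁺, (u) → 0⁺, so (u)^3 → 0⁺ and 1/(u)^3 → ∞.

∞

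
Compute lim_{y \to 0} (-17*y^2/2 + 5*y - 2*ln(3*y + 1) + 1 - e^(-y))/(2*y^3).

Substitution gives 0/0 (the numerator vanishes to order 3).
Expand each term to order y^3: the coefficient of y^3 in −e^(-y) is 1/6 and in -2·ln(1 + 3y) is -18.
Lower-order terms cancel with the polynomial part, so the numerator is (-107/6)·y^3 + o(y^3), and the limit is (-107/6)/(2) = -107/12.

-107/12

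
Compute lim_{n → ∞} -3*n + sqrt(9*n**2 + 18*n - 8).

3

This has the form ∞ − ∞. Multiply and divide by the conjugate √(9*n^2 + 18*n - 8) + 3n.
That gives (18n - 8) / (√(9*n^2 + 18*n - 8) + 3n).
Divide numerator and denominator by n: the limit is 18/(2·3) = 3.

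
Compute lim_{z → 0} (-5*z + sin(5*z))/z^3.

-125/6

Direct substitution gives 0/0.
Apply L'Hôpital: lim (5*cos(5*z) - 5)/(3*z^2), still 0/0.
Apply L'Hôpital: lim (-25*sin(5*z))/(6*z), still 0/0.
After 3 applications of L'Hôpital's rule the quotient is (-125*cos(5*z))/(6); substituting z = 0 gives -125/6.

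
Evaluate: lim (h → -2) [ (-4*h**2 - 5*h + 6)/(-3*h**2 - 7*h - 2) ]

11/5

At h = -2 both the top and bottom vanish — a removable singularity. Factoring out (h + 2) from each leaves (3 - 4*h)/(-3*h - 1), which at h = -2 equals 11/5.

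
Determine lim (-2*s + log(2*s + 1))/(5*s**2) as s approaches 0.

Direct substitution gives 0/0.
Apply L'Hôpital: lim (-2 + 2/(2*s + 1))/(10*s), still 0/0.
After 2 applications of L'Hôpital's rule the quotient is (-4/(2*s + 1)^2)/(10); substituting s = 0 gives -2/5.

-2/5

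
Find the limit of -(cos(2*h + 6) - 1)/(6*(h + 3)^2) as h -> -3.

1/3

Direct substitution gives 0/0.
Apply L'Hôpital: lim (-2*sin(2*h + 6))/(-12*h - 36), still 0/0.
After 2 applications of L'Hôpital's rule the quotient is (-4*cos(2*h + 6))/(-12); substituting h = -3 gives 1/3.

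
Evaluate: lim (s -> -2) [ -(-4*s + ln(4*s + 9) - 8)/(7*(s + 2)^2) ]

Direct substitution gives 0/0.
Apply L'Hôpital: lim (-4 + 4/(4*s + 9))/(-14*s - 28), still 0/0.
After 2 applications of L'Hôpital's rule the quotient is (-16/(4*s + 9)^2)/(-14); substituting s = -2 gives 8/7.

8/7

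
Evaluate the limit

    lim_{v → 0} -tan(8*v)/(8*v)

-1

Substitution gives 0/0.
Since tan(u)/u → 1 as u → 0, tan(8v)/(8v) → 1 and the limit is 8/(-8) = -1.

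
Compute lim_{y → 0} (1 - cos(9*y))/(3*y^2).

Substitution gives 0/0.
Use (1 − cos u)/u² → 1/2 with u = 9y: the limit is 9²/(2·3) = 27/2.

27/2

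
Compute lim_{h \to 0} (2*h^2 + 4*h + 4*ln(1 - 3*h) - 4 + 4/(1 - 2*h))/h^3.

-4

Substitution gives 0/0; apply L'Hôpital's rule 3 times.
After differentiating numerator and denominator 3 times the quotient is (216/(3*h - 1)^3 + 192/(2*h - 1)^4)/(6); at h = 0 this is -4.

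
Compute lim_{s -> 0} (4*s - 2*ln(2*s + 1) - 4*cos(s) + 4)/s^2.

6

Substitution gives 0/0; apply L'Hôpital's rule 2 times.
After differentiating numerator and denominator 2 times the quotient is (4*cos(s) + 8/(2*s + 1)^2)/(2); at s = 0 this is 6.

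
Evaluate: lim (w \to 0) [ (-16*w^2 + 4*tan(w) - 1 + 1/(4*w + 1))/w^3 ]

Substitution gives 0/0; apply L'Hôpital's rule 3 times.
After differentiating numerator and denominator 3 times the quotient is (24*tan(w)^2/cos(w)^2 + 8/cos(w)^2 - 384/(4*w + 1)^4)/(6); at w = 0 this is -188/3.

-188/3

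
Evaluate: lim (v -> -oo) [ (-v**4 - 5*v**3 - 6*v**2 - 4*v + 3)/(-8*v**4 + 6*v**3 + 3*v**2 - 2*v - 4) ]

Numerator and denominator both have degree 4.
Dividing every term by v^4, all lower-order terms vanish and the limit is the ratio of leading coefficients, -1/(-8) = 1/8.

1/8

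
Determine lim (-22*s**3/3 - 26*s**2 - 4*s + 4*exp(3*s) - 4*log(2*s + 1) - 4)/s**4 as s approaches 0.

Substitution gives 0/0 (the numerator vanishes to order 4).
Expand each term to order s^4: the coefficient of s^4 in 4·e^(3s) is 27/2 and in -4·ln(1 + 2s) is 16.
Lower-order terms cancel with the polynomial part, so the numerator is (59/2)·s^4 + o(s^4), and the limit is (59/2)/(1) = 59/2.

59/2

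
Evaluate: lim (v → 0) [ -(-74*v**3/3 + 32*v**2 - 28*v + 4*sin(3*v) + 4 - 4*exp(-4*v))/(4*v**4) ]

Substitution gives 0/0; apply L'Hôpital's rule 4 times.
After differentiating numerator and denominator 4 times the quotient is (324*sin(3*v) - 1024*e^(-4*v))/(-96); at v = 0 this is 32/3.

32/3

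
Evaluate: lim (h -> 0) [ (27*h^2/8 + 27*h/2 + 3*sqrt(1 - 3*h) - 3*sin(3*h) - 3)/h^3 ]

Substitution gives 0/0 (the numerator vanishes to order 3).
Expand each term to order h^3: the coefficient of h^3 in 3·√(1 - 3h) is -81/16 and in -3·sin(3h) is 27/2.
Lower-order terms cancel with the polynomial part, so the numerator is (135/16)·h^3 + o(h^3), and the limit is (135/16)/(1) = 135/16.

135/16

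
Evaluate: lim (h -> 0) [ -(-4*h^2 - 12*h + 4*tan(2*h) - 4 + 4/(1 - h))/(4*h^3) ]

-11/3

Substitution gives 0/0; apply L'Hôpital's rule 3 times.
After differentiating numerator and denominator 3 times the quotient is (8*(8*(h - 1)^4*(3*tan(2*h)^2 + 1)/cos(2*h)^2 + 3)/(h - 1)^4)/(-24); at h = 0 this is -11/3.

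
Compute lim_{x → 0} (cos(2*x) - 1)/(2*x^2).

Direct substitution gives 0/0.
Apply L'Hôpital: lim (-2*sin(2*x))/(4*x), still 0/0.
After 2 applications of L'Hôpital's rule the quotient is (-4*cos(2*x))/(4); substituting x = 0 gives -1.

-1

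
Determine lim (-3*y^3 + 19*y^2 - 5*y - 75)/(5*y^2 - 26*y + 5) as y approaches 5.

At y = 5 both the top and bottom vanish — a removable singularity. Factoring out (y - 5) from each leaves (-3*y^2 + 4*y + 15)/(5*y - 1), which at y = 5 equals -5/3.

-5/3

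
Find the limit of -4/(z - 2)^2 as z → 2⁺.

-∞

As z → 2⁺, (z - 2) → 0⁺, so (z - 2)^2 → 0⁺ and -4/(z - 2)^2 → -∞.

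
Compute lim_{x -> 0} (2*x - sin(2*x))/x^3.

Direct substitution gives 0/0.
Apply L'Hôpital: lim (2 - 2*cos(2*x))/(3*x^2), still 0/0.
Apply L'Hôpital: lim (4*sin(2*x))/(6*x), still 0/0.
After 3 applications of L'Hôpital's rule the quotient is (8*cos(2*x))/(6); substituting x = 0 gives 4/3.

4/3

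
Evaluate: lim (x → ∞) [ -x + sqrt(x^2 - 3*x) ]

-3/2

An ∞ − ∞ form. Rationalising with the conjugate, the difference becomes (-3x) / (√(x^2 - 3*x) + x).
For large x the denominator behaves like 2·x, so the quotient tends to -3/2 = -3/2.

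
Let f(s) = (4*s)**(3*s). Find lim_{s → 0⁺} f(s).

Base → 0⁺ and exponent → 0⁺: a 0^0 form.
Take logs: 3s·ln(4s). This is 0·(−∞); rewriting as ln(4s)/(1/(3s)) and applying L'Hôpital gives 0.
Hence the limit is e^0 = 1.

1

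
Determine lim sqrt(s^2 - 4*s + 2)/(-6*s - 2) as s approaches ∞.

-1/6

For large |s|, √(s^2 - 4*s + 2) ≈ √1·|s| and the denominator ≈ -6s.
Since s → +∞, |s| = s, giving √1/(-6) = -1/6.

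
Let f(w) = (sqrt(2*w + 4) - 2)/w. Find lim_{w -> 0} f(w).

1/2

Substitution gives 0/0. Multiply numerator and denominator by the conjugate √(4 + 2w) + √4.
The numerator becomes (4 + 2w) − 4 = 2w, so the expression simplifies to 2/(√(4 + 2w) + √4).
Letting w → 0 gives 2/(2√4) = 1/2.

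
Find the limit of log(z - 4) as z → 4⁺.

As z → 4⁺, z - 4 → 0⁺ and ln(z - 4) → −∞.
Multiplying by 1 gives -∞.

-∞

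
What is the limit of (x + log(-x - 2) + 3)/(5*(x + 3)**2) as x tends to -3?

Direct substitution gives 0/0.
Apply L'Hôpital: lim (1 - 1/(-x - 2))/(10*x + 30), still 0/0.
After 2 applications of L'Hôpital's rule the quotient is (-1/(-x - 2)^2)/(10); substituting x = -3 gives -1/10.

-1/10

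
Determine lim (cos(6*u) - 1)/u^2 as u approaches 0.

-18

Direct substitution gives 0/0.
Apply L'Hôpital: lim (-6*sin(6*u))/(2*u), still 0/0.
After 2 applications of L'Hôpital's rule the quotient is (-36*cos(6*u))/(2); substituting u = 0 gives -18.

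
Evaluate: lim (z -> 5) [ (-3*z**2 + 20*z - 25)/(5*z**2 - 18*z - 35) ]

Direct substitution gives 0/0, so factor. Both numerator and denominator have (z - 5) as a factor.
After cancelling, the expression reduces to (5 - 3*z)/(5*z + 7).
Substituting z = 5 gives -5/16.

-5/16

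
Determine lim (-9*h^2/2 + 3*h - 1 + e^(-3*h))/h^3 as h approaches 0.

Direct substitution gives 0/0.
Apply L'Hôpital: lim (-9*h + 3 - 3*e^(-3*h))/(3*h^2), still 0/0.
Apply L'Hôpital: lim (-9 + 9*e^(-3*h))/(6*h), still 0/0.
After 3 applications of L'Hôpital's rule the quotient is (-27*e^(-3*h))/(6); substituting h = 0 gives -9/2.

-9/2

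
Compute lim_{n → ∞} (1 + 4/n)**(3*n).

The base → 1 and the exponent → ∞: a 1^∞ form.
Take logarithms: (3n)·ln(1 + 4/n). Since ln(1+u) ~ u for small u, this behaves like (3n)·(4/n) → 12.
So the limit is e^(12).

e^(12)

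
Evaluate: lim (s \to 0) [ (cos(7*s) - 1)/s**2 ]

Direct substitution gives 0/0.
Apply L'Hôpital: lim (-7*sin(7*s))/(2*s), still 0/0.
After 2 applications of L'Hôpital's rule the quotient is (-49*cos(7*s))/(2); substituting s = 0 gives -49/2.

-49/2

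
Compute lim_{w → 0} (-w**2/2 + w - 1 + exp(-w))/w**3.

Direct substitution gives 0/0.
Apply L'Hôpital: lim (-w + 1 - e^(-w))/(3*w^2), still 0/0.
Apply L'Hôpital: lim (-1 + e^(-w))/(6*w), still 0/0.
After 3 applications of L'Hôpital's rule the quotient is (-e^(-w))/(6); substituting w = 0 gives -1/6.

-1/6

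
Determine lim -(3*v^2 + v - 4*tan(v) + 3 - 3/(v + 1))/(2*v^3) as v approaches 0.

-5/6

Substitution gives 0/0; apply L'Hôpital's rule 3 times.
After differentiating numerator and denominator 3 times the quotient is (16/cos(v)^2 - 24/cos(v)^4 + 18/(v + 1)^4)/(-12); at v = 0 this is -5/6.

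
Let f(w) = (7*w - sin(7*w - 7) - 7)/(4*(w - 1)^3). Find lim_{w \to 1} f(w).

343/24

Direct substitution gives 0/0.
Apply L'Hôpital: lim (7 - 7*cos(7*w - 7))/(12*(w - 1)^2), still 0/0.
Apply L'Hôpital: lim (49*sin(7*w - 7))/(24*w - 24), still 0/0.
After 3 applications of L'Hôpital's rule the quotient is (343*cos(7*w - 7))/(24); substituting w = 1 gives 343/24.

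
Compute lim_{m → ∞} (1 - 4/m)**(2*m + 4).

e^(-8)

Let L be the limit and take ln: ln L = lim (2m + 4)·ln(1 - 4/m) = lim (2m + 4)·(-4/m + O(1/m²)) = -8.
Hence L = e^(-8).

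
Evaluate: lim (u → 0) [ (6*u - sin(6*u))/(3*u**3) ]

Direct substitution gives 0/0.
Apply L'Hôpital: lim (6 - 6*cos(6*u))/(9*u^2), still 0/0.
Apply L'Hôpital: lim (36*sin(6*u))/(18*u), still 0/0.
After 3 applications of L'Hôpital's rule the quotient is (216*cos(6*u))/(18); substituting u = 0 gives 12.

12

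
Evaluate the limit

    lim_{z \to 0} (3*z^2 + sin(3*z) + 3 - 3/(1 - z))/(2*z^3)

-15/4

Substitution gives 0/0; apply L'Hôpital's rule 3 times.
After differentiating numerator and denominator 3 times the quotient is (-27*cos(3*z) - 18/(z - 1)^4)/(12); at z = 0 this is -15/4.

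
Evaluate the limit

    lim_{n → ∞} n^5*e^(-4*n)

Write as n^5/e^{4n}, an ∞/∞ form.
Exponential growth dominates any polynomial, so repeated L'Hôpital (or the standard result) gives 0.

0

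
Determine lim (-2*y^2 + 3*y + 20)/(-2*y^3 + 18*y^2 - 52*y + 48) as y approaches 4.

13/4

At y = 4 both the top and bottom vanish — a removable singularity. Factoring out (y - 4) from each leaves (-2*y - 5)/(-2*y^2 + 10*y - 12), which at y = 4 equals 13/4.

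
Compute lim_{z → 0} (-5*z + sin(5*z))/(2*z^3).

Direct substitution gives 0/0.
Apply L'Hôpital: lim (5*cos(5*z) - 5)/(6*z^2), still 0/0.
Apply L'Hôpital: lim (-25*sin(5*z))/(12*z), still 0/0.
After 3 applications of L'Hôpital's rule the quotient is (-125*cos(5*z))/(12); substituting z = 0 gives -125/12.

-125/12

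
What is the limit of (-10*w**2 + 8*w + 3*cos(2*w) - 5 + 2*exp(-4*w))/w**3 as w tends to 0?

-64/3

Substitution gives 0/0 (the numerator vanishes to order 3).
Expand each term to order w^3: the coefficient of w^3 in 2·e^(-4w) is -64/3 and in 3·cos(2w) is 0.
Lower-order terms cancel with the polynomial part, so the numerator is (-64/3)·w^3 + o(w^3), and the limit is (-64/3)/(1) = -64/3.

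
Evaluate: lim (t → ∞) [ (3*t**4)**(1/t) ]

Base → ∞ and exponent → 0: an ∞^0 form.
Take logs: (1/t)·ln(3·t^4) = (ln 3 + 4·ln t)/t → 0.
So the limit is e^0 = 1.

1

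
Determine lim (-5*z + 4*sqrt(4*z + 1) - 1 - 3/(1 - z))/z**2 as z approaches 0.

-11

Substitution gives 0/0 (the numerator vanishes to order 2).
Expand each term to order z^2: the coefficient of z^2 in -3·1/(1 - z) is -3 and in 4·√(1 + 4z) is -8.
Lower-order terms cancel with the polynomial part, so the numerator is (-11)·z^2 + o(z^2), and the limit is (-11)/(1) = -11.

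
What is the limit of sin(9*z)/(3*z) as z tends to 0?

3

Substitution gives 0/0.
Write it as (9/3)·sin(9z)/(9z); since sin(u)/u → 1, the limit is 3.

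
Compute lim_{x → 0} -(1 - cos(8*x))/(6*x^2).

-16/3

Substitution gives 0/0.
Use (1 − cos u)/u² → 1/2 with u = 8x: the limit is 8²/(2·(-6)) = -16/3.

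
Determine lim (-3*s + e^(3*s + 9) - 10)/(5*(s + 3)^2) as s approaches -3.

Direct substitution gives 0/0.
Apply L'Hôpital: lim (3*e^(3*s + 9) - 3)/(10*s + 30), still 0/0.
After 2 applications of L'Hôpital's rule the quotient is (9*e^(3*s + 9))/(10); substituting s = -3 gives 9/10.

9/10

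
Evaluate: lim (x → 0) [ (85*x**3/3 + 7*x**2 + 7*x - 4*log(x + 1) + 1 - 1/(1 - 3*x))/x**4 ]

Substitution gives 0/0; apply L'Hôpital's rule 4 times.
After differentiating numerator and denominator 4 times the quotient is (1944/(3*x - 1)^5 + 24/(x + 1)^4)/(24); at x = 0 this is -80.

-80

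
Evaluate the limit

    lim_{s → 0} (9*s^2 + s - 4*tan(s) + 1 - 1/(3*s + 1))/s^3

77/3

Substitution gives 0/0 (the numerator vanishes to order 3).
Expand each term to order s^3: the coefficient of s^3 in -4·tan(s) is -4/3 and in −1/(1 + 3s) is 27.
Lower-order terms cancel with the polynomial part, so the numerator is (77/3)·s^3 + o(s^3), and the limit is (77/3)/(1) = 77/3.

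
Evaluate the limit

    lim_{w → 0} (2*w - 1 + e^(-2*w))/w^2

2

Direct substitution gives 0/0.
Apply L'Hôpital: lim (2 - 2*e^(-2*w))/(2*w), still 0/0.
After 2 applications of L'Hôpital's rule the quotient is (4*e^(-2*w))/(2); substituting w = 0 gives 2.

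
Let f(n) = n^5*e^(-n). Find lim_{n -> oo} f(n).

Write as n^5/e^{1n}, an ∞/∞ form.
Exponential growth dominates any polynomial, so repeated L'Hôpital (or the standard result) gives 0.

0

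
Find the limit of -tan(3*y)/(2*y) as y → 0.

-3/2

Substitution gives 0/0.
Since tan(u)/u → 1 as u → 0, tan(3y)/(3y) → 1 and the limit is 3/(-2) = -3/2.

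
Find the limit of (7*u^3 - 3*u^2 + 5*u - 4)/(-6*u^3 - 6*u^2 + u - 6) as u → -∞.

-7/6

Numerator and denominator both have degree 3.
Dividing every term by u^3, all lower-order terms vanish and the limit is the ratio of leading coefficients, 7/(-6) = -7/6.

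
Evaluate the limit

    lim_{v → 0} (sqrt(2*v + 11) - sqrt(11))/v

A 0/0 form; rationalise with √(11 + 2v) + √11. This collapses the numerator to 2v, leaving 2/(√(11 + 2v) + √11) → 2/(2√11) = √(11)/11.

√(11)/11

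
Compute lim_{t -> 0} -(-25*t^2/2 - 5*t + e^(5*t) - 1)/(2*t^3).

Direct substitution gives 0/0.
Apply L'Hôpital: lim (-25*t + 5*e^(5*t) - 5)/(-6*t^2), still 0/0.
Apply L'Hôpital: lim (25*e^(5*t) - 25)/(-12*t), still 0/0.
After 3 applications of L'Hôpital's rule the quotient is (125*e^(5*t))/(-12); substituting t = 0 gives -125/12.

-125/12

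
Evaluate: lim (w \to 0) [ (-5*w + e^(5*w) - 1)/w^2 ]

25/2

Direct substitution gives 0/0.
Apply L'Hôpital: lim (5*e^(5*w) - 5)/(2*w), still 0/0.
After 2 applications of L'Hôpital's rule the quotient is (25*e^(5*w))/(2); substituting w = 0 gives 25/2.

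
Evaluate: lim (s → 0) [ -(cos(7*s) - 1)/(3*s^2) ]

49/6

Direct substitution gives 0/0.
Apply L'Hôpital: lim (-7*sin(7*s))/(-6*s), still 0/0.
After 2 applications of L'Hôpital's rule the quotient is (-49*cos(7*s))/(-6); substituting s = 0 gives 49/6.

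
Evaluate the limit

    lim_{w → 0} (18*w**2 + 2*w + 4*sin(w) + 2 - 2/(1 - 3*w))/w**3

Substitution gives 0/0 (the numerator vanishes to order 3).
Expand each term to order w^3: the coefficient of w^3 in -2·1/(1 - 3w) is -54 and in 4·sin(w) is -2/3.
Lower-order terms cancel with the polynomial part, so the numerator is (-164/3)·w^3 + o(w^3), and the limit is (-164/3)/(1) = -164/3.

-164/3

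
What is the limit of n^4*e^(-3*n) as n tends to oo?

0

Write as n^4/e^{3n}, an ∞/∞ form.
Exponential growth dominates any polynomial, so repeated L'Hôpital (or the standard result) gives 0.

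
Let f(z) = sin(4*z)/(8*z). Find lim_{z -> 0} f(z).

Substitution gives 0/0.
Write it as (4/8)·sin(4z)/(4z); since sin(u)/u → 1, the limit is 1/2.

1/2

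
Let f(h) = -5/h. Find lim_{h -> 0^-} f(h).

∞

As h → 0⁻, (h) → 0⁻, so (h)^1 → 0⁻ and -5/(h)^1 → ∞.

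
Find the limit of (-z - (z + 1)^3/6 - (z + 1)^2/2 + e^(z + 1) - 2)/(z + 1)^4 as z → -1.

Direct substitution gives 0/0.
Apply L'Hôpital: lim (-z - (z + 1)^2/2 + e^(z + 1) - 2)/(4*(z + 1)^3), still 0/0.
Apply L'Hôpital: lim (-z + e^(z + 1) - 2)/(12*(z + 1)^2), still 0/0.
Apply L'Hôpital: lim (e^(z + 1) - 1)/(24*z + 24), still 0/0.
After 4 applications of L'Hôpital's rule the quotient is (e^(z + 1))/(24); substituting z = -1 gives 1/24.

1/24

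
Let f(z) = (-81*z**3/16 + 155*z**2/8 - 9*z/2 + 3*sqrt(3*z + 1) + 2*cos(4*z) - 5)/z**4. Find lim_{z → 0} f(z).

4547/384

Substitution gives 0/0 (the numerator vanishes to order 4).
Expand each term to order z^4: the coefficient of z^4 in 3·√(1 + 3z) is -1215/128 and in 2·cos(4z) is 64/3.
Lower-order terms cancel with the polynomial part, so the numerator is (4547/384)·z^4 + o(z^4), and the limit is (4547/384)/(1) = 4547/384.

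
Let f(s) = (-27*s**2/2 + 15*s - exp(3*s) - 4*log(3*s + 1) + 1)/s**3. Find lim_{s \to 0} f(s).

Substitution gives 0/0; apply L'Hôpital's rule 3 times.
After differentiating numerator and denominator 3 times the quotient is (-27*e^(3*s) - 216/(3*s + 1)^3)/(6); at s = 0 this is -81/2.

-81/2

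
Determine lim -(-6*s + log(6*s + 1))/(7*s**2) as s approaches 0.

Direct substitution gives 0/0.
Apply L'Hôpital: lim (-6 + 6/(6*s + 1))/(-14*s), still 0/0.
After 2 applications of L'Hôpital's rule the quotient is (-36/(6*s + 1)^2)/(-14); substituting s = 0 gives 18/7.

18/7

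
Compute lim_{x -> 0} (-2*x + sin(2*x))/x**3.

Direct substitution gives 0/0.
Apply L'Hôpital: lim (2*cos(2*x) - 2)/(3*x^2), still 0/0.
Apply L'Hôpital: lim (-4*sin(2*x))/(6*x), still 0/0.
After 3 applications of L'Hôpital's rule the quotient is (-8*cos(2*x))/(6); substituting x = 0 gives -4/3.

-4/3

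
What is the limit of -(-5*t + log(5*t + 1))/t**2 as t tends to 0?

25/2

Direct substitution gives 0/0.
Apply L'Hôpital: lim (-5 + 5/(5*t + 1))/(-2*t), still 0/0.
After 2 applications of L'Hôpital's rule the quotient is (-25/(5*t + 1)^2)/(-2); substituting t = 0 gives 25/2.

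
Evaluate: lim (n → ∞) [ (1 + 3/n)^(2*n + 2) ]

Let L be the limit and take ln: ln L = lim (2n + 2)·ln(1 + 3/n) = lim (2n + 2)·(3/n + O(1/n²)) = 6.
Hence L = e^(6).

e^(6)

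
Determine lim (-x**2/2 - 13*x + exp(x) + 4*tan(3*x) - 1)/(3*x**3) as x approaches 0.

217/18

Substitution gives 0/0; apply L'Hôpital's rule 3 times.
After differentiating numerator and denominator 3 times the quotient is (e^(x) + 648*tan(3*x)^4 + 864*tan(3*x)^2 + 216)/(18); at x = 0 this is 217/18.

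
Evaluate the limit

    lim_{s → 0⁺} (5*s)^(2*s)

1

Base → 0⁺ and exponent → 0⁺: a 0^0 form.
Take logs: 2s·ln(5s). This is 0·(−∞); rewriting as ln(5s)/(1/(2s)) and applying L'Hôpital gives 0.
Hence the limit is e^0 = 1.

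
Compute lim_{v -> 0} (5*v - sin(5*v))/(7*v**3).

Direct substitution gives 0/0.
Apply L'Hôpital: lim (5 - 5*cos(5*v))/(21*v^2), still 0/0.
Apply L'Hôpital: lim (25*sin(5*v))/(42*v), still 0/0.
After 3 applications of L'Hôpital's rule the quotient is (125*cos(5*v))/(42); substituting v = 0 gives 125/42.

125/42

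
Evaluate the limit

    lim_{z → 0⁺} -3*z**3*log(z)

0

This is a 0·(−∞) form. Rewrite as -3·ln(z) / z^(−3) and apply L'Hôpital:
the derivative quotient is -3·(1/z) / (−3·z^(−4)) = (3/3)·z^3 → 0.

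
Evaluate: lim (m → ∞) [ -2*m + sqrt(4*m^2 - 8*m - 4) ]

An ∞ − ∞ form. Rationalising with the conjugate, the difference becomes (-8m - 4) / (√(4*m^2 - 8*m - 4) + 2m).
For large m the denominator behaves like 2·2m, so the quotient tends to -8/4 = -2.

-2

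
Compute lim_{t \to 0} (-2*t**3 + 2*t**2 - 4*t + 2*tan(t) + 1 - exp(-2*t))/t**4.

-2/3

Substitution gives 0/0 (the numerator vanishes to order 4).
Expand each term to order t^4: the coefficient of t^4 in −e^(-2t) is -2/3 and in 2·tan(t) is 0.
Lower-order terms cancel with the polynomial part, so the numerator is (-2/3)·t^4 + o(t^4), and the limit is (-2/3)/(1) = -2/3.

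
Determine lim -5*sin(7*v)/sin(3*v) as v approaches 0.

Substitution gives 0/0.
Divide numerator and denominator by v: sin(7v)/v → 7 and sin(3v)/v → 3, so the limit is -5·7/3 = -35/3.

-35/3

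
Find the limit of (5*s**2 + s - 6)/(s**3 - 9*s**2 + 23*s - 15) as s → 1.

At s = 1 both the top and bottom vanish — a removable singularity. Factoring out (s - 1) from each leaves (5*s + 6)/(s^2 - 8*s + 15), which at s = 1 equals 11/8.

11/8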